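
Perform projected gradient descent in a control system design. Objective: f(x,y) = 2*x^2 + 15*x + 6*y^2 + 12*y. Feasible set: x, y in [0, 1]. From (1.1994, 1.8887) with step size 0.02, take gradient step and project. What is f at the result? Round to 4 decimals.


Step 1: Compute gradient at (1.1994, 1.8887).
grad_x = 2*2*1.1994 + 15 = 19.7976
grad_y = 2*6*1.8887 + 12 = 34.6644
Step 2: Gradient step.
x_raw = 1.1994 - 0.02*19.7976 = 0.8034
y_raw = 1.8887 - 0.02*34.6644 = 1.1954
Step 3: Project onto [0, 1].
x_proj = clip(0.8034) = 0.8034
y_proj = clip(1.1954) = 1.0
Step 4: Evaluate f.
f(0.8034, 1.0) = 31.3428


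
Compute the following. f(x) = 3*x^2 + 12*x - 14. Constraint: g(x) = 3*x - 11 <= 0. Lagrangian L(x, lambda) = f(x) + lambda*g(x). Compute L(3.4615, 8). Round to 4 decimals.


Step 1: Evaluate f(x).
f(3.4615) = 3*3.4615^2 + 12*3.4615 - 14 = 63.4839
Step 2: Evaluate g(x).
g(3.4615) = 3*3.4615 - 11 = -0.6155
Step 3: Compute Lagrangian.
L = 63.4839 + 8*-0.6155 = 58.5599


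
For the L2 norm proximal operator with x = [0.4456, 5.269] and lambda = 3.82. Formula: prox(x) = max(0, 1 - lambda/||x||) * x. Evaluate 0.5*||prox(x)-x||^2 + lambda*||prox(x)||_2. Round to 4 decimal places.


Step 1: Compute ||x||.
||x|| = 5.2878
Step 2: Compute scaling factor.
scale = max(0, 1 - 3.82/5.2878) = 0.2776
Step 3: prox(x) = [0.1237, 1.4626]
||prox(x)|| = 1.4678
Step 4: Proximal objective.
0.5*||prox-x||^2 = 7.2962
lambda*||prox|| = 5.607
Total = 12.9032


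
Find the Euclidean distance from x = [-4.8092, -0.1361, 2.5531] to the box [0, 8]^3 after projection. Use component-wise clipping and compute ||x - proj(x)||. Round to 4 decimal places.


Project each component onto [0, 8].
clip(-4.8092) = 0.0, clip(-0.1361) = 0.0, clip(2.5531) = 2.5531
Projection = [0.0, 0.0, 2.5531]
Squared diffs: [23.1284, 0.0185, 0.0]
Distance = sqrt(23.1469) = 4.8111


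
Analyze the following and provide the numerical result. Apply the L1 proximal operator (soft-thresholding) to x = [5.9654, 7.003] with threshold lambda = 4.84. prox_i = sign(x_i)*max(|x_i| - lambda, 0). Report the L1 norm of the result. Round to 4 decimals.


Soft-thresholding with lambda = 4.84:
prox(5.9654) = sign(5.9654)*max(|5.9654| - 4.84, 0) = 1.1254
prox(7.003) = sign(7.003)*max(|7.003| - 4.84, 0) = 2.163
prox(x) = [1.1254, 2.163]
||prox(x)||_1 = 1.1254 + 2.163 = 3.2884


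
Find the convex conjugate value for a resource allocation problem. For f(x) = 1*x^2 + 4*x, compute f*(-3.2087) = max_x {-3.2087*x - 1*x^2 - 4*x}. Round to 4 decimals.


f*(y) = sup_x {y*x - a*x^2 - b*x} = sup_x {(y-b)*x - a*x^2}
FOC: (y - b) - 2a*x = 0 => x* = (y - b)/(2a)
x* = (-3.2087 - 4)/(2*1) = -3.6044
f*(-3.2087) = (y-b)^2/(4a) = (-3.2087 - 4)^2/(4*1)
= 51.9654/4 = 12.9913


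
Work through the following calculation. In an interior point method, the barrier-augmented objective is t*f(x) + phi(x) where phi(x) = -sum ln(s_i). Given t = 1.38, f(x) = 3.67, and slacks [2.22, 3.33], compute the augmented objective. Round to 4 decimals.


Step 1: Compute log-barrier.
ln values: [0.7975, 1.203]
phi = -(0.7975 + 1.203) = -2.0005
Step 2: Compute augmented objective.
t*f(x) = 1.38*3.67 = 5.0646
Total = 5.0646 - 2.0005 = 3.0641


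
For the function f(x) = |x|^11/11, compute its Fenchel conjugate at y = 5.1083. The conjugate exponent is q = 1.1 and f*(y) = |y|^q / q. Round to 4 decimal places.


The conjugate exponent q satisfies 1/p + 1/q = 1.
p = 11, so q = 11/(11 - 1) = 1.1
|y|^q = 5.1083^1.1 = 6.0132
f*(5.1083) = 6.0132 / 1.1 = 5.4665


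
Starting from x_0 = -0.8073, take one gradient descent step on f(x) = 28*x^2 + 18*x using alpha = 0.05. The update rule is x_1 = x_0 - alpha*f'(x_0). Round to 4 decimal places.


We compute the gradient at x_0 and apply the update.
f'(x) = 56*x + 18
f'(-0.8073) = 56*-0.8073 + 18 = -27.2088
x_1 = -0.8073 - 0.05*-27.2088 = 0.5531


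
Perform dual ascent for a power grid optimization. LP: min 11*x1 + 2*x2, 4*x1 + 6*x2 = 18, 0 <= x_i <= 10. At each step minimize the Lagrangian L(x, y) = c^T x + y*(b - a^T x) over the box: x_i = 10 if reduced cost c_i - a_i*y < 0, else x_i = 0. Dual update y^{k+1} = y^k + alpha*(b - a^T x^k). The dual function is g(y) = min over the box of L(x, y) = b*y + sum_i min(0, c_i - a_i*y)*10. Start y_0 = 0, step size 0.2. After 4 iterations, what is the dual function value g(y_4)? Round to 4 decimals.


Dual ascent for LP: min 11*x1 + 2*x2, 4*x1 + 6*x2 = 18, 0 <= x_i <= 10
Step 1: y^k = 0.0, reduced costs: (11.0, 2.0)
  x^k = (0.0, 0.0), subgradient = b - a^T x = 18.0
  y^{k+1} = 0.0 + 0.2*18.0 = 3.6
Step 2: y^k = 3.6, reduced costs: (-3.4, -19.6)
  x^k = (10.0, 10.0), subgradient = b - a^T x = -82.0
  y^{k+1} = 3.6 + 0.2*-82.0 = -12.8
Step 3: y^k = -12.8, reduced costs: (62.2, 78.8)
  x^k = (0.0, 0.0), subgradient = b - a^T x = 18.0
  y^{k+1} = -12.8 + 0.2*18.0 = -9.2
Step 4: y^k = -9.2, reduced costs: (47.8, 57.2)
  x^k = (0.0, 0.0), subgradient = b - a^T x = 18.0
  y^{k+1} = -9.2 + 0.2*18.0 = -5.6
Dual objective at y_4 = -5.6: reduced costs (33.4, 35.6), box minimizer x = (0.0, 0.0)
g(y_4) = b*y + (c1 - a1*y)*x1 + (c2 - a2*y)*x2 = 18*(-5.6) + 33.4*0.0 + 35.6*0.0 = -100.8 + 0.0 + 0.0 = -100.8


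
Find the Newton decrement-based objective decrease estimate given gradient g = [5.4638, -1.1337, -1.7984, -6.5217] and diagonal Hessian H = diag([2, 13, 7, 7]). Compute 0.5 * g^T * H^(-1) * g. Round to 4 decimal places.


Step 1: H is diagonal, so H^(-1) * g = [2.7319, -0.0872, -0.2569, -0.9317].
Step 2: g^T H^(-1) g = sum_i g_i^2 / H_ii
  = (5.4638)^2/2 + (-1.1337)^2/13 + (-1.7984)^2/7 + (-6.5217)^2/7
  = 14.9266 + 0.0989 + 0.462 + 6.0761 = 21.5635
Step 3: Objective decrease = 0.5 * g^T H^(-1) g = 10.7818


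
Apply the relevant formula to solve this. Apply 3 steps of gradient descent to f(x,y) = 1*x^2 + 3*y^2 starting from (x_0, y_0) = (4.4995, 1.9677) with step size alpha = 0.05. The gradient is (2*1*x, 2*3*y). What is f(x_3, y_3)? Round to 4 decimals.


Gradient descent on f(x,y) = 1*x^2 + 3*y^2.
Starting point: (4.4995, 1.9677), alpha = 0.05
Step 1: grad_x = 2*1*4.4995 = 8.999, grad_y = 2*3*1.9677 = 11.8062
  x_1 = 4.4995 - 0.05*8.999 = 4.0496
  y_1 = 1.9677 - 0.05*11.8062 = 1.3774
Step 2: grad_x = 2*1*4.0496 = 8.0991, grad_y = 2*3*1.3774 = 8.2643
  x_2 = 4.0496 - 0.05*8.0991 = 3.6446
  y_2 = 1.3774 - 0.05*8.2643 = 0.9642
Step 3: grad_x = 2*1*3.6446 = 7.2892, grad_y = 2*3*0.9642 = 5.785
  x_3 = 3.6446 - 0.05*7.2892 = 3.2801
  y_3 = 0.9642 - 0.05*5.785 = 0.6749
f(3.2801, 0.6749) = 1*3.2801^2 + 3*0.6749^2 = 12.1258


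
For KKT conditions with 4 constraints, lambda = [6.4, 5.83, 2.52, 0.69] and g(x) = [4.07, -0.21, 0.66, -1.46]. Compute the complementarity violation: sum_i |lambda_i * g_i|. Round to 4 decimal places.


KKT complementary slackness check:
lambda_1 * g_1 = 6.4 * 4.07 = 26.048
lambda_2 * g_2 = 5.83 * -0.21 = -1.2243
lambda_3 * g_3 = 2.52 * 0.66 = 1.6632
lambda_4 * g_4 = 0.69 * -1.46 = -1.0074
Total violation = 26.048 + 1.2243 + 1.6632 + 1.0074 = 29.9429


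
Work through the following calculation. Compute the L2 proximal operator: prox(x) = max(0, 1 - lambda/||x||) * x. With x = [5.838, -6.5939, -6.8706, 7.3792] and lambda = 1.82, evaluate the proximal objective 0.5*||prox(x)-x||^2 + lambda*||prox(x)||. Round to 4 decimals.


Step 1: Compute ||x||.
||x|| = 13.3873
Step 2: Compute scaling factor.
scale = max(0, 1 - 1.82/13.3873) = 0.8641
Step 3: prox(x) = [5.0443, -5.6975, -5.9365, 6.376]
||prox(x)|| = 11.5673
Step 4: Proximal objective.
0.5*||prox-x||^2 = 1.6562
lambda*||prox|| = 21.0525
Total = 22.7087


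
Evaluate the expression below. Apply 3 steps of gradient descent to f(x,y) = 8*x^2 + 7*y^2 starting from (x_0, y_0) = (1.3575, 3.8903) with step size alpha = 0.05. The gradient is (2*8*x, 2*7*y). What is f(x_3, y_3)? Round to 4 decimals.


Gradient descent on f(x,y) = 8*x^2 + 7*y^2.
Starting point: (1.3575, 3.8903), alpha = 0.05
Step 1: grad_x = 2*8*1.3575 = 21.72, grad_y = 2*7*3.8903 = 54.4642
  x_1 = 1.3575 - 0.05*21.72 = 0.2715
  y_1 = 3.8903 - 0.05*54.4642 = 1.1671
Step 2: grad_x = 2*8*0.2715 = 4.344, grad_y = 2*7*1.1671 = 16.3393
  x_2 = 0.2715 - 0.05*4.344 = 0.0543
  y_2 = 1.1671 - 0.05*16.3393 = 0.3501
Step 3: grad_x = 2*8*0.0543 = 0.8688, grad_y = 2*7*0.3501 = 4.9018
  x_3 = 0.0543 - 0.05*0.8688 = 0.0109
  y_3 = 0.3501 - 0.05*4.9018 = 0.105
f(0.0109, 0.105) = 8*0.0109^2 + 7*0.105^2 = 0.0782


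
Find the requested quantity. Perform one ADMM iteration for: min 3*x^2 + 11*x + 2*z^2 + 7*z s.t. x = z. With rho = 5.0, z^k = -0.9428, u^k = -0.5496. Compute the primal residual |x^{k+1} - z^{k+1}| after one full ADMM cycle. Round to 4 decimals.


ADMM iteration with rho = 5.0, z^k = -0.9428, u^k = -0.5496
Step 1: x-update.
Minimize 3*x^2 + 11*x + (5.0/2)*(x + 0.9428 - 0.5496)^2
FOC: (2*3 + 5.0)*x = -11 + 5.0*(-0.9428 + 0.5496)
x^{k+1} = -1.1787
Step 2: z-update.
Minimize 2*z^2 + 7*z + (5.0/2)*(-1.1787 - z - 0.5496)^2
FOC: (2*2 + 5.0)*z = -7 + 5.0*(-1.1787 - 0.5496)
z^{k+1} = -1.738
Step 3: u-update.
u^{k+1} = -0.5496 - 1.1787 + 1.738 = 0.0096
Step 4: Primal residual = |-1.1787 + 1.738| = 0.5592


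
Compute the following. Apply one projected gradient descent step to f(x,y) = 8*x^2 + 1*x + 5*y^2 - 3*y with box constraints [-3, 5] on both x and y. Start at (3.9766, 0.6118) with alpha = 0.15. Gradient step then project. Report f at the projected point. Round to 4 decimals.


Step 1: Compute gradient at (3.9766, 0.6118).
grad_x = 2*8*3.9766 + 1 = 64.6256
grad_y = 2*5*0.6118 - 3 = 3.118
Step 2: Gradient step.
x_raw = 3.9766 - 0.15*64.6256 = -5.7172
y_raw = 0.6118 - 0.15*3.118 = 0.1441
Step 3: Project onto [-3, 5].
x_proj = clip(-5.7172) = -3.0
y_proj = clip(0.1441) = 0.1441
Step 4: Evaluate f.
f(-3.0, 0.1441) = 68.6715


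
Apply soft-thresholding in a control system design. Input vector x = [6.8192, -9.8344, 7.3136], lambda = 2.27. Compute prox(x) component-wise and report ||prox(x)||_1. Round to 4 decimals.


Soft-thresholding with lambda = 2.27:
prox(6.8192) = sign(6.8192)*max(|6.8192| - 2.27, 0) = 4.5492
prox(-9.8344) = sign(-9.8344)*max(|-9.8344| - 2.27, 0) = -7.5644
prox(7.3136) = sign(7.3136)*max(|7.3136| - 2.27, 0) = 5.0436
prox(x) = [4.5492, -7.5644, 5.0436]
||prox(x)||_1 = 4.5492 + 7.5644 + 5.0436 = 17.1572


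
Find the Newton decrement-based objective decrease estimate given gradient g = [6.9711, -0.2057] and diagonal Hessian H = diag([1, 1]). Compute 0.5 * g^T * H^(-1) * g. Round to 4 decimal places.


Step 1: H is diagonal, so H^(-1) * g = [6.9711, -0.2057].
Step 2: g^T H^(-1) g = sum_i g_i^2 / H_ii
  = (6.9711)^2/1 + (-0.2057)^2/1
  = 48.5962 + 0.0423 = 48.6385
Step 3: Objective decrease = 0.5 * g^T H^(-1) g = 24.3193


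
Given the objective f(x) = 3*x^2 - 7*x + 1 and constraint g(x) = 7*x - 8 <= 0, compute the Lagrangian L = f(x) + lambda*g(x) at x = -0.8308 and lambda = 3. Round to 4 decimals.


Step 1: Evaluate f(x).
f(-0.8308) = 3*(-0.8308)^2 - 7*(-0.8308) + 1 = 8.8863
Step 2: Evaluate g(x).
g(-0.8308) = 7*-0.8308 - 8 = -13.8156
Step 3: Compute Lagrangian.
L = 8.8863 + 3*-13.8156 = -32.5605


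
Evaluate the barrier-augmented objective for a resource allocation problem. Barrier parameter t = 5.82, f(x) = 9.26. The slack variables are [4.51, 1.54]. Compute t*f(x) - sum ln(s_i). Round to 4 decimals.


Step 1: Compute log-barrier.
ln values: [1.5063, 0.4318]
phi = -(1.5063 + 0.4318) = -1.9381
Step 2: Compute augmented objective.
t*f(x) = 5.82*9.26 = 53.8932
Total = 53.8932 - 1.9381 = 51.9551


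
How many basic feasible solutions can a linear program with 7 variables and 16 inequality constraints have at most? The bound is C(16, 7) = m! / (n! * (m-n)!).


Each vertex corresponds to some choice of n active constraints out of m, so the number of vertices is at most C(m, n) = m! / (n!(m-n)!).
m = 16, n = 7
Numerator: 16 * 15 * 14 * 13 * 12 * 11 * 10
Denominator: 7! = 5040
C(16, 7) = 11440


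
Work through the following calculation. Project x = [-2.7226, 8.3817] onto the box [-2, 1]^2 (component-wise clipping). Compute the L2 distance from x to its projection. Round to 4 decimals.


Project each component onto [-2, 1].
clip(-2.7226) = -2.0, clip(8.3817) = 1.0
Projection = [-2.0, 1.0]
Squared diffs: [0.5222, 54.4895]
Distance = sqrt(55.0117) = 7.417


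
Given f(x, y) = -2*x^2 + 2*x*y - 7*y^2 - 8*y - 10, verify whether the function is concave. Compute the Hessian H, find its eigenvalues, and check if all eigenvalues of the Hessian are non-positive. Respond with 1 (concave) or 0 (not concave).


The Hessian of f(x,y) = -2*x^2 + 2*x*y - 7*y^2 - 8*y - 10 is:
H = [[-4, 2], [2, -14]]
Trace = -4 - 14 = -18
Determinant = -4*-14 - (2)^2 = 52
Discriminant = (-18)^2 - 4*52 = 116.0
Eigenvalues: lambda_1 = -14.3852, lambda_2 = -3.6148
The function is concave.

1


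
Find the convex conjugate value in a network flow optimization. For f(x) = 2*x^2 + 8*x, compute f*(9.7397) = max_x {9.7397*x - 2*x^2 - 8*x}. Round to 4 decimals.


f*(y) = sup_x {y*x - a*x^2 - b*x} = sup_x {(y-b)*x - a*x^2}
FOC: (y - b) - 2a*x = 0 => x* = (y - b)/(2a)
x* = (9.7397 - 8)/(2*2) = 0.4349
f*(9.7397) = (y-b)^2/(4a) = (9.7397 - 8)^2/(4*2)
= 3.0266/8 = 0.3783


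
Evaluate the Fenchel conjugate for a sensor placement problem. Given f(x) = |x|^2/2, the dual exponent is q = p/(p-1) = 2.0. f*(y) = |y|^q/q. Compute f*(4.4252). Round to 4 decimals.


The conjugate exponent q satisfies 1/p + 1/q = 1.
p = 2, so q = 2/(2 - 1) = 2.0
|y|^q = 4.4252^2.0 = 19.5824
f*(4.4252) = 19.5824 / 2.0 = 9.7912


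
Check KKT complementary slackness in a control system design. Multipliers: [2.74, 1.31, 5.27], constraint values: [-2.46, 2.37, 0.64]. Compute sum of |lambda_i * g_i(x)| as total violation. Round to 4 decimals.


KKT complementary slackness check:
lambda_1 * g_1 = 2.74 * -2.46 = -6.7404
lambda_2 * g_2 = 1.31 * 2.37 = 3.1047
lambda_3 * g_3 = 5.27 * 0.64 = 3.3728
Total violation = 6.7404 + 3.1047 + 3.3728 = 13.2179


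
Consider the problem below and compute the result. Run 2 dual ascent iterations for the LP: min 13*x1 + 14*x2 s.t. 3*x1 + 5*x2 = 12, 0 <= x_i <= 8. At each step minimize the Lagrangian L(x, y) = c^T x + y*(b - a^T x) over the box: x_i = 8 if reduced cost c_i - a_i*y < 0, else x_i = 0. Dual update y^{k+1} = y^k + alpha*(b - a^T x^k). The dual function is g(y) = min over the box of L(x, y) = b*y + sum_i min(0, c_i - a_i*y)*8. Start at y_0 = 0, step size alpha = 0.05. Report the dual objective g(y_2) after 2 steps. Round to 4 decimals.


Dual ascent for LP: min 13*x1 + 14*x2, 3*x1 + 5*x2 = 12, 0 <= x_i <= 8
Step 1: y^k = 0.0, reduced costs: (13.0, 14.0)
  x^k = (0.0, 0.0), subgradient = b - a^T x = 12.0
  y^{k+1} = 0.0 + 0.05*12.0 = 0.6
Step 2: y^k = 0.6, reduced costs: (11.2, 11.0)
  x^k = (0.0, 0.0), subgradient = b - a^T x = 12.0
  y^{k+1} = 0.6 + 0.05*12.0 = 1.2
Dual objective at y_2 = 1.2: reduced costs (9.4, 8.0), box minimizer x = (0.0, 0.0)
g(y_2) = b*y + (c1 - a1*y)*x1 + (c2 - a2*y)*x2 = 12*1.2 + 9.4*0.0 + 8.0*0.0 = 14.4 + 0.0 + 0.0 = 14.4


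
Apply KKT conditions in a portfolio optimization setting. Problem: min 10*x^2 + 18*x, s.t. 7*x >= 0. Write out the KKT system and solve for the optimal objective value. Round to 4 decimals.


Step 1: Try lambda = 0 (constraint inactive).
x_unc = -18/(2*10) = -0.9
Check: 7*-0.9 = -6.3 < 0 -- violated!
Step 2: Constraint must be active: 7*x = 0
x* = 0/7 = 0.0
lambda = (2*10*0.0 + 18)/7 = 2.5714
Step 3: Compute optimal value.
f(x*) = 10*0.0^2 + 18*0.0 = 0.0


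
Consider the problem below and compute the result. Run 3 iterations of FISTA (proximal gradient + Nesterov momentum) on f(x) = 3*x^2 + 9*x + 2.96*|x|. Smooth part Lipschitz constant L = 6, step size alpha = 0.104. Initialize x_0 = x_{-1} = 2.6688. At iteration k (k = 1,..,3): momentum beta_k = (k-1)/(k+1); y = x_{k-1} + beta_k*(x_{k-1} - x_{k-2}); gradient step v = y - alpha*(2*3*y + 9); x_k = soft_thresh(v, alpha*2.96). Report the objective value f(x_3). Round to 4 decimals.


FISTA on f(x) = 3*x^2 + 9*x + 2.96*|x|
L = 6, alpha = 0.104
Iteration 1: beta = 0.0, y = 2.6688 + 0.0*(2.6688 - 2.6688) = 2.6688
  grad(y) = 25.0128, v = y - alpha*grad = 0.0675
  prox(v) = soft_thresh(0.0675, 0.3078) = 0.0
Iteration 2: beta = 0.3333, y = 0.0 + 0.3333*(0.0 - 2.6688) = -0.8896
  grad(y) = 3.6624, v = y - alpha*grad = -1.2705
  prox(v) = soft_thresh(-1.2705, 0.3078) = -0.9626
Iteration 3: beta = 0.5, y = -0.9626 + 0.5*(-0.9626 - 0.0) = -1.444
  grad(y) = 0.3362, v = y - alpha*grad = -1.4789
  prox(v) = soft_thresh(-1.4789, 0.3078) = -1.1711
f(x_3) = 3*(-1.1711)^2 + 9*(-1.1711) + 2.96*|-1.1711| = -2.959


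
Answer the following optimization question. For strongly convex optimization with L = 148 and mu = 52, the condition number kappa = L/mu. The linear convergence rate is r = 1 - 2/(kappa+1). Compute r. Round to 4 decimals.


Step 1: Compute the condition number.
kappa = L/mu = 148/52 = 2.8462
Step 2: Compute the convergence rate.
r = 1 - 2/(kappa + 1) = 1 - 2*mu/(L + mu) = (L - mu)/(L + mu) = 96/200 = 0.48


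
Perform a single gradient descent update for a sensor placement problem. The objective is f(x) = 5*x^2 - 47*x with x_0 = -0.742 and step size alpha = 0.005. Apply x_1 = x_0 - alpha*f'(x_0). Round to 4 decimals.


We compute the gradient at x_0 and apply the update.
f'(x) = 10*x - 47
f'(-0.742) = 10*-0.742 - 47 = -54.42
x_1 = -0.742 - 0.005*-54.42 = -0.4699


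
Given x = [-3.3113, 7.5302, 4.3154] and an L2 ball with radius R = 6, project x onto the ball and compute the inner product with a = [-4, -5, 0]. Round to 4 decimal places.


Step 1: Compute ||x|| (intermediates to 6 decimals).
||x|| = sqrt((-3.3113)^2 + 7.5302^2 + 4.3154^2) = 9.289311
Step 2: Project.
Since ||x|| > R, scale = R/||x|| = 6/9.289311 = 0.645904, proj(x) = scale * x
proj(x) = [-2.138782, 4.863786, 2.787334]
Step 3: Dot product.
a^T * proj(x) = -4*(-2.138782) - 5*4.863786 + 0*2.787334 = -15.7638


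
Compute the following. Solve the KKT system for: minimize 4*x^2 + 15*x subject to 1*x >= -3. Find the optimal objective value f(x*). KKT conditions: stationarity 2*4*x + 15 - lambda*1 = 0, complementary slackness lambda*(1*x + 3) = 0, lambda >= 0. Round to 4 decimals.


Step 1: Try lambda = 0 (constraint inactive).
Stationarity: 2*4*x + 15 = 0
x* = -15/(2*4) = -1.875
Check constraint: 1*-1.875 = -1.875 >= -3 -- satisfied.
Step 2: Compute optimal value.
f(x*) = 4*(-1.875)^2 + 15*(-1.875) = -14.0625


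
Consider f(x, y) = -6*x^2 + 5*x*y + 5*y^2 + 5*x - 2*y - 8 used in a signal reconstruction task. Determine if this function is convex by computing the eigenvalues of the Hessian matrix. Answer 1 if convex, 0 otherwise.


The Hessian of f(x,y) = -6*x^2 + 5*x*y + 5*y^2 + 5*x - 2*y - 8 is:
H = [[-12, 5], [5, 10]]
Trace = -12 + 10 = -2
Determinant = -12*10 - (5)^2 = -145
Discriminant = (-2)^2 - 4*-145 = 584.0
Eigenvalues: lambda_1 = -13.083, lambda_2 = 11.083
The function is not convex.

0


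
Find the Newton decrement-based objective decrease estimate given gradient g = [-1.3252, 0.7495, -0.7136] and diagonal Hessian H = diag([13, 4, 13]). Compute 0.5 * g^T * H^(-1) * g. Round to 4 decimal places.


Step 1: H is diagonal, so H^(-1) * g = [-0.1019, 0.1874, -0.0549].
Step 2: g^T H^(-1) g = sum_i g_i^2 / H_ii
  = (-1.3252)^2/13 + (0.7495)^2/4 + (-0.7136)^2/13
  = 0.1351 + 0.1404 + 0.0392 = 0.3147
Step 3: Objective decrease = 0.5 * g^T H^(-1) g = 0.1573


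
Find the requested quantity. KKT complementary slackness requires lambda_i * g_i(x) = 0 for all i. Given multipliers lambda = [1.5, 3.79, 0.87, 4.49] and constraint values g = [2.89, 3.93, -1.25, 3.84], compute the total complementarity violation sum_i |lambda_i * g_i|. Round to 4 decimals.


KKT complementary slackness check:
lambda_1 * g_1 = 1.5 * 2.89 = 4.335
lambda_2 * g_2 = 3.79 * 3.93 = 14.8947
lambda_3 * g_3 = 0.87 * -1.25 = -1.0875
lambda_4 * g_4 = 4.49 * 3.84 = 17.2416
Total violation = 4.335 + 14.8947 + 1.0875 + 17.2416 = 37.5588


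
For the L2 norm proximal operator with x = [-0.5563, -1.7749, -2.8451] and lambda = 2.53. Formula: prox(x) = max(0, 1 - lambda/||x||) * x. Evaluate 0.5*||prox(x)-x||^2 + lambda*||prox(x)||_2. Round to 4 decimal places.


Step 1: Compute ||x||.
||x|| = 3.3992
Step 2: Compute scaling factor.
scale = max(0, 1 - 2.53/3.3992) = 0.2557
Step 3: prox(x) = [-0.1422, -0.4538, -0.7275]
||prox(x)|| = 0.8692
Step 4: Proximal objective.
0.5*||prox-x||^2 = 3.2005
lambda*||prox|| = 2.1991
Total = 5.3994


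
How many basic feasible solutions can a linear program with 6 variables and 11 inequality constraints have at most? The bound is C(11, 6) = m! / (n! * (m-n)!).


Each vertex corresponds to some choice of n active constraints out of m, so the number of vertices is at most C(m, n) = m! / (n!(m-n)!).
m = 11, n = 6
Numerator: 11 * 10 * 9 * 8 * 7 * 6
Denominator: 6! = 720
C(11, 6) = 462


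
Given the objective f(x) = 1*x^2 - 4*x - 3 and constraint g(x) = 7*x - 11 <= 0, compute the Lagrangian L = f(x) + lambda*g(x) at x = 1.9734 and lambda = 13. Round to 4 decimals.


Step 1: Evaluate f(x).
f(1.9734) = 1*1.9734^2 - 4*1.9734 - 3 = -6.9993
Step 2: Evaluate g(x).
g(1.9734) = 7*1.9734 - 11 = 2.8138
Step 3: Compute Lagrangian.
L = -6.9993 + 13*2.8138 = 29.5801


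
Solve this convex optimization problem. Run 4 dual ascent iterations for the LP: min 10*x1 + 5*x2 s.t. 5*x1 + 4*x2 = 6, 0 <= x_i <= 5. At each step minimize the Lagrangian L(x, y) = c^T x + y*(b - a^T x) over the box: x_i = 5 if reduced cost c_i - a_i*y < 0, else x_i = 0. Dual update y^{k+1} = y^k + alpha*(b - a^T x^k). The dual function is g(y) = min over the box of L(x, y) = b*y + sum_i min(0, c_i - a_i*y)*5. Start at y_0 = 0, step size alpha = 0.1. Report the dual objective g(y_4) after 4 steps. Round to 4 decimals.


Dual ascent for LP: min 10*x1 + 5*x2, 5*x1 + 4*x2 = 6, 0 <= x_i <= 5
Step 1: y^k = 0.0, reduced costs: (10.0, 5.0)
  x^k = (0.0, 0.0), subgradient = b - a^T x = 6.0
  y^{k+1} = 0.0 + 0.1*6.0 = 0.6
Step 2: y^k = 0.6, reduced costs: (7.0, 2.6)
  x^k = (0.0, 0.0), subgradient = b - a^T x = 6.0
  y^{k+1} = 0.6 + 0.1*6.0 = 1.2
Step 3: y^k = 1.2, reduced costs: (4.0, 0.2)
  x^k = (0.0, 0.0), subgradient = b - a^T x = 6.0
  y^{k+1} = 1.2 + 0.1*6.0 = 1.8
Step 4: y^k = 1.8, reduced costs: (1.0, -2.2)
  x^k = (0.0, 5.0), subgradient = b - a^T x = -14.0
  y^{k+1} = 1.8 + 0.1*-14.0 = 0.4
Dual objective at y_4 = 0.4: reduced costs (8.0, 3.4), box minimizer x = (0.0, 0.0)
g(y_4) = b*y + (c1 - a1*y)*x1 + (c2 - a2*y)*x2 = 6*0.4 + 8.0*0.0 + 3.4*0.0 = 2.4 + 0.0 + 0.0 = 2.4


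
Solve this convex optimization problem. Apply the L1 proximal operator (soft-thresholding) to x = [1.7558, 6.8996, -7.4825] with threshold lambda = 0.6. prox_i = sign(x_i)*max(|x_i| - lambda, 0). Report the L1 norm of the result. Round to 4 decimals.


Soft-thresholding with lambda = 0.6:
prox(1.7558) = sign(1.7558)*max(|1.7558| - 0.6, 0) = 1.1558
prox(6.8996) = sign(6.8996)*max(|6.8996| - 0.6, 0) = 6.2996
prox(-7.4825) = sign(-7.4825)*max(|-7.4825| - 0.6, 0) = -6.8825
prox(x) = [1.1558, 6.2996, -6.8825]
||prox(x)||_1 = 1.1558 + 6.2996 + 6.8825 = 14.3379


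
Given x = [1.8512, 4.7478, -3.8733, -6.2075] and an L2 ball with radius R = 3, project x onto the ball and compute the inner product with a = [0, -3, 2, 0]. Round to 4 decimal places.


Step 1: Compute ||x|| (intermediates to 6 decimals).
||x|| = sqrt(1.8512^2 + 4.7478^2 + (-3.8733)^2 + (-6.2075)^2) = 8.916505
Step 2: Project.
Since ||x|| > R, scale = R/||x|| = 3/8.916505 = 0.336455, proj(x) = scale * x
proj(x) = [0.622845, 1.597421, -1.303191, -2.088544]
Step 3: Dot product.
a^T * proj(x) = 0*0.622845 - 3*1.597421 + 2*(-1.303191) + 0*(-2.088544) = -7.3986


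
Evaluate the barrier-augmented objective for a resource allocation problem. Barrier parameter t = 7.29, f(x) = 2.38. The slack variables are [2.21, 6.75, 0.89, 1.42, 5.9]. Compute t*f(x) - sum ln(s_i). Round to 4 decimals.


Step 1: Compute log-barrier.
ln values: [0.793, 1.9095, -0.1165, 0.3507, 1.775]
phi = -(0.793 + 1.9095 - 0.1165 + 0.3507 + 1.775) = -4.7116
Step 2: Compute augmented objective.
t*f(x) = 7.29*2.38 = 17.3502
Total = 17.3502 - 4.7116 = 12.6386


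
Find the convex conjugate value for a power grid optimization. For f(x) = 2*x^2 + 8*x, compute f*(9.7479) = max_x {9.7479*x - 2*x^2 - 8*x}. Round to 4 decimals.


f*(y) = sup_x {y*x - a*x^2 - b*x} = sup_x {(y-b)*x - a*x^2}
FOC: (y - b) - 2a*x = 0 => x* = (y - b)/(2a)
x* = (9.7479 - 8)/(2*2) = 0.437
f*(9.7479) = (y-b)^2/(4a) = (9.7479 - 8)^2/(4*2)
= 3.0552/8 = 0.3819


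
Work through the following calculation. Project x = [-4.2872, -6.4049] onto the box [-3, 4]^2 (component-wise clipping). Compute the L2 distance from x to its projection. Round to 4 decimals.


Project each component onto [-3, 4].
clip(-4.2872) = -3.0, clip(-6.4049) = -3.0
Projection = [-3.0, -3.0]
Squared diffs: [1.6569, 11.5933]
Distance = sqrt(13.2502) = 3.6401


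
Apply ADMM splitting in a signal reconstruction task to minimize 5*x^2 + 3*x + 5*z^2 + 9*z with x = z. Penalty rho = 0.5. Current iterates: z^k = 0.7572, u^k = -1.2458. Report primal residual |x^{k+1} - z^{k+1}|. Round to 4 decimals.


ADMM iteration with rho = 0.5, z^k = 0.7572, u^k = -1.2458
Step 1: x-update.
Minimize 5*x^2 + 3*x + (0.5/2)*(x - 0.7572 - 1.2458)^2
FOC: (2*5 + 0.5)*x = -3 + 0.5*(0.7572 + 1.2458)
x^{k+1} = -0.1903
Step 2: z-update.
Minimize 5*z^2 + 9*z + (0.5/2)*(-0.1903 - z - 1.2458)^2
FOC: (2*5 + 0.5)*z = -9 + 0.5*(-0.1903 - 1.2458)
z^{k+1} = -0.9255
Step 3: u-update.
u^{k+1} = -1.2458 - 0.1903 + 0.9255 = -0.5106
Step 4: Primal residual = |-0.1903 + 0.9255| = 0.7352


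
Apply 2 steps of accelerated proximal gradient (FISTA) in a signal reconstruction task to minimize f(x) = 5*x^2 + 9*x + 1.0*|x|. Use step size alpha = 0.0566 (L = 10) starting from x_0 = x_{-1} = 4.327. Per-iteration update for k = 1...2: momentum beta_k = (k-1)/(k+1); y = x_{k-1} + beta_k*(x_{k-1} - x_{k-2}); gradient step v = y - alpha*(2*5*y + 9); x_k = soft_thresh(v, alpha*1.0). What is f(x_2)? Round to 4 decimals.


FISTA on f(x) = 5*x^2 + 9*x + 1.0*|x|
L = 10, alpha = 0.0566
Iteration 1: beta = 0.0, y = 4.327 + 0.0*(4.327 - 4.327) = 4.327
  grad(y) = 52.27, v = y - alpha*grad = 1.3685
  prox(v) = soft_thresh(1.3685, 0.0566) = 1.3119
Iteration 2: beta = 0.3333, y = 1.3119 + 0.3333*(1.3119 - 4.327) = 0.3069
  grad(y) = 12.0689, v = y - alpha*grad = -0.3762
  prox(v) = soft_thresh(-0.3762, 0.0566) = -0.3196
f(x_2) = 5*(-0.3196)^2 + 9*(-0.3196) + 1.0*|-0.3196| = -2.0461


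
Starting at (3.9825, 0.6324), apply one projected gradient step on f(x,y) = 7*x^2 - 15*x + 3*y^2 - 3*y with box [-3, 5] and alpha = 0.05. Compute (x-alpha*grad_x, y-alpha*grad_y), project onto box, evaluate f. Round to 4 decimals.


Step 1: Compute gradient at (3.9825, 0.6324).
grad_x = 2*7*3.9825 - 15 = 40.755
grad_y = 2*3*0.6324 - 3 = 0.7944
Step 2: Gradient step.
x_raw = 3.9825 - 0.05*40.755 = 1.9448
y_raw = 0.6324 - 0.05*0.7944 = 0.5927
Step 3: Project onto [-3, 5].
x_proj = clip(1.9448) = 1.9448
y_proj = clip(0.5927) = 0.5927
Step 4: Evaluate f.
f(1.9448, 0.5927) = -3.4211


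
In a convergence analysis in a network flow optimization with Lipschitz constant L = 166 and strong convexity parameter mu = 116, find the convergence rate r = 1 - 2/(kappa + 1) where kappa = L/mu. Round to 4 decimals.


Step 1: Compute the condition number.
kappa = L/mu = 166/116 = 1.431
Step 2: Compute the convergence rate.
r = 1 - 2/(kappa + 1) = 1 - 2*mu/(L + mu) = (L - mu)/(L + mu) = 50/282 = 0.1773


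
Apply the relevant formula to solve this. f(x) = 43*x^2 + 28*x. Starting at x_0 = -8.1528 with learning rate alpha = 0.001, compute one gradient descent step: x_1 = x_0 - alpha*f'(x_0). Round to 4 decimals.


We compute the gradient at x_0 and apply the update.
f'(x) = 86*x + 28
f'(-8.1528) = 86*-8.1528 + 28 = -673.1408
x_1 = -8.1528 - 0.001*-673.1408 = -7.4797


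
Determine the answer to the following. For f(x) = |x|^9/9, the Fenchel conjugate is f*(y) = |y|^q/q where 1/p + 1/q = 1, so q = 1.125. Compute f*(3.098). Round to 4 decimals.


The conjugate exponent q satisfies 1/p + 1/q = 1.
p = 9, so q = 9/(9 - 1) = 1.125
|y|^q = 3.098^1.125 = 3.5683
f*(3.098) = 3.5683 / 1.125 = 3.1719


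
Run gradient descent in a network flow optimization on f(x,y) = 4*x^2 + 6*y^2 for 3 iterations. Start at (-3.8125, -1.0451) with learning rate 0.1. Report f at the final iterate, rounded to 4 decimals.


Gradient descent on f(x,y) = 4*x^2 + 6*y^2.
Starting point: (-3.8125, -1.0451), alpha = 0.1
Step 1: grad_x = 2*4*-3.8125 = -30.5, grad_y = 2*6*-1.0451 = -12.5412
  x_1 = -3.8125 - 0.1*-30.5 = -0.7625
  y_1 = -1.0451 - 0.1*-12.5412 = 0.209
Step 2: grad_x = 2*4*-0.7625 = -6.1, grad_y = 2*6*0.209 = 2.5082
  x_2 = -0.7625 - 0.1*-6.1 = -0.1525
  y_2 = 0.209 - 0.1*2.5082 = -0.0418
Step 3: grad_x = 2*4*-0.1525 = -1.22, grad_y = 2*6*-0.0418 = -0.5016
  x_3 = -0.1525 - 0.1*-1.22 = -0.0305
  y_3 = -0.0418 - 0.1*-0.5016 = 0.0084
f(-0.0305, 0.0084) = 4*(-0.0305)^2 + 6*0.0084^2 = 0.0041


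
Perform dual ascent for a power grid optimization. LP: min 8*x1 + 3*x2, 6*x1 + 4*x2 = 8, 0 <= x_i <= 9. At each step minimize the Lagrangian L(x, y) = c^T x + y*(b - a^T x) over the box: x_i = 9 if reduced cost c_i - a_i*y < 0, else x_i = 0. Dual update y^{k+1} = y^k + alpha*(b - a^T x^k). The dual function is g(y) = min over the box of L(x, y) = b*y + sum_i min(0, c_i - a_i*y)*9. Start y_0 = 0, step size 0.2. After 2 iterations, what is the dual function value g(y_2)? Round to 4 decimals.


Dual ascent for LP: min 8*x1 + 3*x2, 6*x1 + 4*x2 = 8, 0 <= x_i <= 9
Step 1: y^k = 0.0, reduced costs: (8.0, 3.0)
  x^k = (0.0, 0.0), subgradient = b - a^T x = 8.0
  y^{k+1} = 0.0 + 0.2*8.0 = 1.6
Step 2: y^k = 1.6, reduced costs: (-1.6, -3.4)
  x^k = (9.0, 9.0), subgradient = b - a^T x = -82.0
  y^{k+1} = 1.6 + 0.2*-82.0 = -14.8
Dual objective at y_2 = -14.8: reduced costs (96.8, 62.2), box minimizer x = (0.0, 0.0)
g(y_2) = b*y + (c1 - a1*y)*x1 + (c2 - a2*y)*x2 = 8*(-14.8) + 96.8*0.0 + 62.2*0.0 = -118.4 + 0.0 + 0.0 = -118.4


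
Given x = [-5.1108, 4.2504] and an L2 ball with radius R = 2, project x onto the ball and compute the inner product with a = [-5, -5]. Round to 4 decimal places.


Step 1: Compute ||x|| (intermediates to 6 decimals).
||x|| = sqrt((-5.1108)^2 + 4.2504^2) = 6.647268
Step 2: Project.
Since ||x|| > R, scale = R/||x|| = 2/6.647268 = 0.300875, proj(x) = scale * x
proj(x) = [-1.537712, 1.278839]
Step 3: Dot product.
a^T * proj(x) = -5*(-1.537712) - 5*1.278839 = 1.2944


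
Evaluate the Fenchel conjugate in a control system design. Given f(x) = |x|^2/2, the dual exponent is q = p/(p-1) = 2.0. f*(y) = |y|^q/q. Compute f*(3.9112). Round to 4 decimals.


The conjugate exponent q satisfies 1/p + 1/q = 1.
p = 2, so q = 2/(2 - 1) = 2.0
|y|^q = 3.9112^2.0 = 15.2975
f*(3.9112) = 15.2975 / 2.0 = 7.6487


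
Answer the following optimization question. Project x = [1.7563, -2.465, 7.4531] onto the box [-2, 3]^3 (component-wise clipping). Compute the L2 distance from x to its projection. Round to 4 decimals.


Project each component onto [-2, 3].
clip(1.7563) = 1.7563, clip(-2.465) = -2.0, clip(7.4531) = 3.0
Projection = [1.7563, -2.0, 3.0]
Squared diffs: [0.0, 0.2162, 19.8301]
Distance = sqrt(20.0463) = 4.4773


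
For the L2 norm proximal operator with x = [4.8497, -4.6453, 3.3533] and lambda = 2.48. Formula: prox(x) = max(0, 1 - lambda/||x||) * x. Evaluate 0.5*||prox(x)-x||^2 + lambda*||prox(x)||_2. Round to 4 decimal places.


Step 1: Compute ||x||.
||x|| = 7.5062
Step 2: Compute scaling factor.
scale = max(0, 1 - 2.48/7.5062) = 0.6696
Step 3: prox(x) = [3.2474, -3.1105, 2.2454]
||prox(x)|| = 5.0262
Step 4: Proximal objective.
0.5*||prox-x||^2 = 3.0752
lambda*||prox|| = 12.465
Total = 15.5402


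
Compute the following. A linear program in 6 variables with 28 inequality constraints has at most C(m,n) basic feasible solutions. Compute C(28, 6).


Each vertex corresponds to some choice of n active constraints out of m, so the number of vertices is at most C(m, n) = m! / (n!(m-n)!).
m = 28, n = 6
Numerator: 28 * 27 * 26 * 25 * 24 * 23
Denominator: 6! = 720
C(28, 6) = 376740


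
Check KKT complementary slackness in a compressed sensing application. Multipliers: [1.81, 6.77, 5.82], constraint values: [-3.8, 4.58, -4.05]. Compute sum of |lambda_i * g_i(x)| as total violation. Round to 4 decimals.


KKT complementary slackness check:
lambda_1 * g_1 = 1.81 * -3.8 = -6.878
lambda_2 * g_2 = 6.77 * 4.58 = 31.0066
lambda_3 * g_3 = 5.82 * -4.05 = -23.571
Total violation = 6.878 + 31.0066 + 23.571 = 61.4556


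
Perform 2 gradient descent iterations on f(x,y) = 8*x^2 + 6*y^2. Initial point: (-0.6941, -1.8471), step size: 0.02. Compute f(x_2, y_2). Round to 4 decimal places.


Gradient descent on f(x,y) = 8*x^2 + 6*y^2.
Starting point: (-0.6941, -1.8471), alpha = 0.02
Step 1: grad_x = 2*8*-0.6941 = -11.1056, grad_y = 2*6*-1.8471 = -22.1652
  x_1 = -0.6941 - 0.02*-11.1056 = -0.472
  y_1 = -1.8471 - 0.02*-22.1652 = -1.4038
Step 2: grad_x = 2*8*-0.472 = -7.5518, grad_y = 2*6*-1.4038 = -16.8456
  x_2 = -0.472 - 0.02*-7.5518 = -0.321
  y_2 = -1.4038 - 0.02*-16.8456 = -1.0669
f(-0.321, -1.0669) = 8*(-0.321)^2 + 6*(-1.0669)^2 = 7.6535


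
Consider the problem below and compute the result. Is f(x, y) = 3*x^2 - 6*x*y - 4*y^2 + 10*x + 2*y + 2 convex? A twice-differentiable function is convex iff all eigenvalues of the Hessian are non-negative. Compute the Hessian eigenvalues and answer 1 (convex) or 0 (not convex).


The Hessian of f(x,y) = 3*x^2 - 6*x*y - 4*y^2 + 10*x + 2*y + 2 is:
H = [[6, -6], [-6, -8]]
Trace = 6 - 8 = -2
Determinant = 6*-8 - (-6)^2 = -84
Discriminant = (-2)^2 - 4*-84 = 340.0
Eigenvalues: lambda_1 = -10.2195, lambda_2 = 8.2195
The function is not convex.

0


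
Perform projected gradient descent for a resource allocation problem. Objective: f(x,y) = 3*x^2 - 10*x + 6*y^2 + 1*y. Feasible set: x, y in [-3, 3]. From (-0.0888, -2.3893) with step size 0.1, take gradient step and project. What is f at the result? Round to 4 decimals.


Step 1: Compute gradient at (-0.0888, -2.3893).
grad_x = 2*3*-0.0888 - 10 = -10.5328
grad_y = 2*6*-2.3893 + 1 = -27.6716
Step 2: Gradient step.
x_raw = -0.0888 - 0.1*-10.5328 = 0.9645
y_raw = -2.3893 - 0.1*-27.6716 = 0.3779
Step 3: Project onto [-3, 3].
x_proj = clip(0.9645) = 0.9645
y_proj = clip(0.3779) = 0.3779
Step 4: Evaluate f.
f(0.9645, 0.3779) = -5.6196


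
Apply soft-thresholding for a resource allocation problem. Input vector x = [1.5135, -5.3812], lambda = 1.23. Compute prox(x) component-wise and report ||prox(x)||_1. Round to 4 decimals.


Soft-thresholding with lambda = 1.23:
prox(1.5135) = sign(1.5135)*max(|1.5135| - 1.23, 0) = 0.2835
prox(-5.3812) = sign(-5.3812)*max(|-5.3812| - 1.23, 0) = -4.1512
prox(x) = [0.2835, -4.1512]
||prox(x)||_1 = 0.2835 + 4.1512 = 4.4347


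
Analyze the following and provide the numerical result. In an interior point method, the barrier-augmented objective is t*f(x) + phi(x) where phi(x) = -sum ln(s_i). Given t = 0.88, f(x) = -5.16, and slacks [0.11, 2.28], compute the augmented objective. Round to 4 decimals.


Step 1: Compute log-barrier.
ln values: [-2.2073, 0.8242]
phi = -(-2.2073 + 0.8242) = 1.3831
Step 2: Compute augmented objective.
t*f(x) = 0.88*-5.16 = -4.5408
Total = -4.5408 + 1.3831 = -3.1577


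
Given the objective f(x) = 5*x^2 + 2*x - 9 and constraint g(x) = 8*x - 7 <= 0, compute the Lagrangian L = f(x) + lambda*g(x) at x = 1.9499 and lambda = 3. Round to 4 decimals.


Step 1: Evaluate f(x).
f(1.9499) = 5*1.9499^2 + 2*1.9499 - 9 = 13.9104
Step 2: Evaluate g(x).
g(1.9499) = 8*1.9499 - 7 = 8.5992
Step 3: Compute Lagrangian.
L = 13.9104 + 3*8.5992 = 39.708


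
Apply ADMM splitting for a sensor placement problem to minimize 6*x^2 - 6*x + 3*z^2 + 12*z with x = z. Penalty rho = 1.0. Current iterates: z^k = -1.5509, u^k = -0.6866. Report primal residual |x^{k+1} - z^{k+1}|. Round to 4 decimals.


ADMM iteration with rho = 1.0, z^k = -1.5509, u^k = -0.6866
Step 1: x-update.
Minimize 6*x^2 - 6*x + (1.0/2)*(x + 1.5509 - 0.6866)^2
FOC: (2*6 + 1.0)*x = 6 + 1.0*(-1.5509 + 0.6866)
x^{k+1} = 0.3951
Step 2: z-update.
Minimize 3*z^2 + 12*z + (1.0/2)*(0.3951 - z - 0.6866)^2
FOC: (2*3 + 1.0)*z = -12 + 1.0*(0.3951 - 0.6866)
z^{k+1} = -1.7559
Step 3: u-update.
u^{k+1} = -0.6866 + 0.3951 + 1.7559 = 1.4644
Step 4: Primal residual = |0.3951 + 1.7559| = 2.151


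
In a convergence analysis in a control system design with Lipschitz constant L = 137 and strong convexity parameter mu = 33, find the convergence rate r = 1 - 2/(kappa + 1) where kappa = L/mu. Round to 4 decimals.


Step 1: Compute the condition number.
kappa = L/mu = 137/33 = 4.1515
Step 2: Compute the convergence rate.
r = 1 - 2/(kappa + 1) = 1 - 2*mu/(L + mu) = (L - mu)/(L + mu) = 104/170 = 0.6118


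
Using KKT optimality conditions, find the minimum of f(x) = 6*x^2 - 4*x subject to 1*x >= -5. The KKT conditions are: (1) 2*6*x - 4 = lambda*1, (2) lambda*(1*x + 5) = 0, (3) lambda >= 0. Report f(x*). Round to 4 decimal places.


Step 1: Try lambda = 0 (constraint inactive).
Stationarity: 2*6*x - 4 = 0
x* = 4/(2*6) = 1/3 = 0.3333 (rounded; the exact value 1/3 is used below)
Check constraint: 1*0.3333 = 0.3333 >= -5 -- satisfied.
Step 2: Compute optimal value.
f(x*) = 6*(1/3)^2 - 4*(1/3) = -0.6667


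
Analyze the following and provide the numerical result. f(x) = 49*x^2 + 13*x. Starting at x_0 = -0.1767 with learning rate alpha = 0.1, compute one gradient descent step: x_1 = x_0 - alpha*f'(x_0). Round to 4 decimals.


We compute the gradient at x_0 and apply the update.
f'(x) = 98*x + 13
f'(-0.1767) = 98*-0.1767 + 13 = -4.3166
x_1 = -0.1767 - 0.1*-4.3166 = 0.255


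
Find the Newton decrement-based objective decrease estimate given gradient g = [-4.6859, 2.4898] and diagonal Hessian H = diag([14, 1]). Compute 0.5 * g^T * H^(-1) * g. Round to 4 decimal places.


Step 1: H is diagonal, so H^(-1) * g = [-0.3347, 2.4898].
Step 2: g^T H^(-1) g = sum_i g_i^2 / H_ii
  = (-4.6859)^2/14 + (2.4898)^2/1
  = 1.5684 + 6.1991 = 7.7675
Step 3: Objective decrease = 0.5 * g^T H^(-1) g = 3.8838


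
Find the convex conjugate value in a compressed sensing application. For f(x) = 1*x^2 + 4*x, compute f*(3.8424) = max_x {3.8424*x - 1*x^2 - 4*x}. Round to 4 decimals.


f*(y) = sup_x {y*x - a*x^2 - b*x} = sup_x {(y-b)*x - a*x^2}
FOC: (y - b) - 2a*x = 0 => x* = (y - b)/(2a)
x* = (3.8424 - 4)/(2*1) = -0.0788
f*(3.8424) = (y-b)^2/(4a) = (3.8424 - 4)^2/(4*1)
= 0.0248/4 = 0.0062


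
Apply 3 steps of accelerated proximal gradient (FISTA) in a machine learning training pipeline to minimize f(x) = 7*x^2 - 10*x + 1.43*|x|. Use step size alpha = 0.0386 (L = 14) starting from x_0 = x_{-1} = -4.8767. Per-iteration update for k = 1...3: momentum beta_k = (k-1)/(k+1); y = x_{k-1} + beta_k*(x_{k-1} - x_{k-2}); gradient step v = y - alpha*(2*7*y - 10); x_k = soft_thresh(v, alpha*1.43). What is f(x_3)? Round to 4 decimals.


FISTA on f(x) = 7*x^2 - 10*x + 1.43*|x|
L = 14, alpha = 0.0386
Iteration 1: beta = 0.0, y = -4.8767 + 0.0*(-4.8767 + 4.8767) = -4.8767
  grad(y) = -78.2738, v = y - alpha*grad = -1.8553
  prox(v) = soft_thresh(-1.8553, 0.0552) = -1.8001
Iteration 2: beta = 0.3333, y = -1.8001 + 0.3333*(-1.8001 + 4.8767) = -0.7746
  grad(y) = -20.8446, v = y - alpha*grad = 0.03
  prox(v) = soft_thresh(0.03, 0.0552) = 0.0
Iteration 3: beta = 0.5, y = 0.0 + 0.5*(0.0 + 1.8001) = 0.9001
  grad(y) = 2.6009, v = y - alpha*grad = 0.7997
  prox(v) = soft_thresh(0.7997, 0.0552) = 0.7445
f(x_3) = 7*0.7445^2 - 10*0.7445 + 1.43*|0.7445| = -2.5005


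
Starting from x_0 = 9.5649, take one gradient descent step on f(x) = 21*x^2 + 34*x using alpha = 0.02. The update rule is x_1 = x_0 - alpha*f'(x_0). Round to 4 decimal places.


We compute the gradient at x_0 and apply the update.
f'(x) = 42*x + 34
f'(9.5649) = 42*9.5649 + 34 = 435.7258
x_1 = 9.5649 - 0.02*435.7258 = 0.8504


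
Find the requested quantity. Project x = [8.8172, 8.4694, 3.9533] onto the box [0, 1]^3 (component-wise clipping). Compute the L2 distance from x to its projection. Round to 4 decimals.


Project each component onto [0, 1].
clip(8.8172) = 1.0, clip(8.4694) = 1.0, clip(3.9533) = 1.0
Projection = [1.0, 1.0, 1.0]
Squared diffs: [61.1086, 55.7919, 8.722]
Distance = sqrt(125.6225) = 11.2081
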